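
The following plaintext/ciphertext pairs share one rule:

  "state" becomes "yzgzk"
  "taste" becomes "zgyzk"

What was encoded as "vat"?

Compare letters: s→y is +6, t→z is +6, a→g is +6 — a constant shift. Each letter is shifted forward by 6 in the alphabet (a Caesar shift of +6).
Decoding vat: v−6=p, a−6=u, t−6=n.

pun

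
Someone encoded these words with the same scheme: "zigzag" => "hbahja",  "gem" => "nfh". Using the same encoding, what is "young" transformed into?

hovpz

The output letters match the input read backwards, each shifted +1: zigzag reversed is gazgiz. Two steps: reverse the string, then apply a Caesar shift of +1.
Applying it to young: reverse → gnuoy; then shift: g+1=h, n+1=o, u+1=v, o+1=p, y+1=z.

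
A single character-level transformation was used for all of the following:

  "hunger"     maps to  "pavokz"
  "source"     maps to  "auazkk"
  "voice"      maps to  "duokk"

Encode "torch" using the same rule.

The shift depends on letter class: consonant h→p is +8, but vowel u→a is +6. The rule splits by letter class: vowels +6, consonants +8.
For torch: t(cons)+8=b, o(vowel)+6=u, r(cons)+8=z, c(cons)+8=k, h(cons)+8=p.

buzkp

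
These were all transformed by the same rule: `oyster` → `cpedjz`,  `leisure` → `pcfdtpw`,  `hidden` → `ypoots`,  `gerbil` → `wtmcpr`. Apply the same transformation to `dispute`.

pefadto

Read the word backwards and shift each letter +11.
On dispute: reverse → etupsid; then shift: e+11=p, t+11=e, u+11=f, p+11=a, s+11=d, i+11=t, d+11=o.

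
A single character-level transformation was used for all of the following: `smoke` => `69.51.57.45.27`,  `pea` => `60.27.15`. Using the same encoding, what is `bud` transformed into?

18.75.24

With a=1..z=26, the number is 3·pos + 12.
On bud: b=2→18, u=21→75, d=4→24.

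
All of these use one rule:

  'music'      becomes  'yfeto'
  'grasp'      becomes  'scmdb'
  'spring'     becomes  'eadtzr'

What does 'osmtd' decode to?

The shifts repeat in a cycle of length 2: positions 0,1,… shift by +12, +11, then the pattern repeats.
Undoing it on osmtd: o−12=c, s−11=h, m−12=a, t−11=i, d−12=r.

chair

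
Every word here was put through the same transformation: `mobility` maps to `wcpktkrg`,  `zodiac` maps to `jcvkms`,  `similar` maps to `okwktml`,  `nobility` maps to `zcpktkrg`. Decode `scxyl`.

cover

Treating letters as 0–25, the rule is x ↦ 3x + 12 (mod 26).
Undoing it on scxyl: s(18)→9·(18−12)≡2=c; c(2)→9·(2−12)≡14=o; x(23)→9·(23−12)≡21=v; y(24)→9·(24−12)≡4=e; l(11)→9·(11−12)≡17=r (all mod 26).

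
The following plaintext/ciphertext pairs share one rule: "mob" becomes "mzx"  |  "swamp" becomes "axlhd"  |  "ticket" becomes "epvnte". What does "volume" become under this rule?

Read the word backwards and shift each letter +11.
On volume: reverse → emulov; then shift: e+11=p, m+11=x, u+11=f, l+11=w, o+11=z, v+11=g.

pxfwzg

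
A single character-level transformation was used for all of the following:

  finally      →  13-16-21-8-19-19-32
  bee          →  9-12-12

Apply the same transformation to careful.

10-8-25-12-13-28-19

f is letter #6 and maps to 13: an offset of 7. Letters become their 1-based position plus 7 (so a→8, b→9, …).
On careful: c=3→10, a=1→8, r=18→25, e=5→12, f=6→13, u=21→28, l=12→19.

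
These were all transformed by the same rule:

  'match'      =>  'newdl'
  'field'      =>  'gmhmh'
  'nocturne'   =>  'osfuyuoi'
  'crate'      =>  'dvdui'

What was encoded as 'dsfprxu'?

coconut

Shifts by position in match: pos 0: m→n (+1), pos 1: a→e (+4), pos 2: t→w (+3), pos 3: c→d (+1), pos 4: h→l (+4) — repeating every 3. It's a Vigenère-style cipher with numeric key [1,4,3]: position i shifts by key[i mod 3].
Decoding dsfprxu: d−1=c, s−4=o, f−3=c, p−1=o, r−4=n, x−3=u, u−1=t.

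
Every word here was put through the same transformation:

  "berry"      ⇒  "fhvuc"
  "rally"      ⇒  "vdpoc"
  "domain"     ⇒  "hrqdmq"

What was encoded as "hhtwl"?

depth

Shifts by position in berry: pos 0: b→f (+4), pos 1: e→h (+3), pos 2: r→v (+4), pos 3: r→u (+3) — repeating every 2. A repeating key of period 2 is used — shifts +4, +3 over and over.
Decoding hhtwl: h−4=d, h−3=e, t−4=p, w−3=t, l−4=h.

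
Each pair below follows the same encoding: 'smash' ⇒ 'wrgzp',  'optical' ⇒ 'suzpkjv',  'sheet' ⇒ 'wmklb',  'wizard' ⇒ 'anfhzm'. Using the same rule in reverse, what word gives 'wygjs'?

In smash: s→w is +4, m→r is +5, a→g is +6, s→z is +7 — the shift increases by 1 each position. Letter i (0-indexed) is shifted by i+4, so successive shifts are 4, 5, 6, ….
Undoing it on wygjs: w−4=s, y−5=t, g−6=a, j−7=c, s−8=k.

stack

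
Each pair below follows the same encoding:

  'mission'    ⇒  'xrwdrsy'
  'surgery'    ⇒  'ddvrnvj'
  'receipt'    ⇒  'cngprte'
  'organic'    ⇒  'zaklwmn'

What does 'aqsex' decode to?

Shifts by position in mission: pos 0: m→x (+11), pos 1: i→r (+9), pos 2: s→w (+4), pos 3: s→d (+11), pos 4: i→r (+9), pos 5: o→s (+4) — repeating every 3. It's a Vigenère-style cipher with numeric key [11,9,4]: position i shifts by key[i mod 3].
Undoing it on aqsex: a−11=p, q−9=h, s−4=o, e−11=t, x−9=o.

photo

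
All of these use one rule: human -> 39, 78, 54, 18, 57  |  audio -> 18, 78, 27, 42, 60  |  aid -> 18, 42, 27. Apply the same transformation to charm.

24, 39, 18, 69, 54

h(#8)→39 and u(#21)→78: differences scale by 3, so n = 3·pos + 15. Each letter becomes 3×(its alphabet position, a=1..z=26) + 15.
For charm: c=3→24, h=8→39, a=1→18, r=18→69, m=13→54.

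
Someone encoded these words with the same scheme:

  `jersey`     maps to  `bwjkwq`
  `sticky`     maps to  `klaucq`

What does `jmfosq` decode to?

runway

Compare letters: j→b is +18, e→w is +18, r→j is +18 — a constant shift. This is a Caesar cipher with shift 18.
Undoing it on jmfosq: j−18=r, m−18=u, f−18=n, o−18=w, s−18=a, q−18=y.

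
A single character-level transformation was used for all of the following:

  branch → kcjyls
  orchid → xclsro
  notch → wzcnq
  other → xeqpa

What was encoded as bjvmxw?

Shifts by position in branch: pos 0: b→k (+9), pos 1: r→c (+11), pos 2: a→j (+9), pos 3: n→y (+11) — repeating every 2. A repeating key of period 2 is used — shifts +9, +11 over and over.
Reversing it on bjvmxw: b−9=s, j−11=y, v−9=m, m−11=b, x−9=o, w−11=l.

symbol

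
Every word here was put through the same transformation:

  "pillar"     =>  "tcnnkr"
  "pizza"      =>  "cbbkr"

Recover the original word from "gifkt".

ridge

The word is reversed, then every letter is shifted forward by 2.
Reversing it on gifkt: shift back: g−2=e, i−2=g, f−2=d, k−2=i, t−2=r → egdir; then reverse → ridge.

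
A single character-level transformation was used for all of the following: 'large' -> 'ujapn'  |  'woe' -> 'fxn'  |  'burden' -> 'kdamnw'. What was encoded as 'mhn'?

Compare letters: l→u is +9, a→j is +9, r→a is +9 — a constant shift. Every letter moves 9 places later in the alphabet, wrapping around z→a.
Decoding mhn: m−9=d, h−9=y, n−9=e.

dye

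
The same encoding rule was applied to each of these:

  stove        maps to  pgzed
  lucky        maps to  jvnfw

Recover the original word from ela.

The output letters match the input read backwards, each shifted +11: stove reversed is evots. Read the word backwards and shift each letter +11.
Undoing it on ela: shift back: e−11=t, l−11=a, a−11=p → tap; then reverse → pat.

pat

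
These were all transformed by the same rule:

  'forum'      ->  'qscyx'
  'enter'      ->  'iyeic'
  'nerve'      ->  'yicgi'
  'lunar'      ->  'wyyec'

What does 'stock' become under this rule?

The shift depends on letter class: consonant f→q is +11, but vowel o→s is +4. Vowels shift forward by 4 and consonants shift forward by 11.
For stock: s(cons)+11=d, t(cons)+11=e, o(vowel)+4=s, c(cons)+11=n, k(cons)+11=v.

desnv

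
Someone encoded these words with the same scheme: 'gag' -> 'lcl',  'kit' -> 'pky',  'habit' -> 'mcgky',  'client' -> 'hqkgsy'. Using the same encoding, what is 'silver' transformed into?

Two shifts are in play — +2 for a/e/i/o/u, +5 for every other letter.
On silver: s(cons)+5=x, i(vowel)+2=k, l(cons)+5=q, v(cons)+5=a, e(vowel)+2=g, r(cons)+5=w.

xkqagw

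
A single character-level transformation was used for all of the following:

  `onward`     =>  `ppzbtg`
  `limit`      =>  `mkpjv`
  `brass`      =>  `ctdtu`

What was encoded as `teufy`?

Shifts by position in onward: pos 0: o→p (+1), pos 1: n→p (+2), pos 2: w→z (+3), pos 3: a→b (+1), pos 4: r→t (+2), pos 5: d→g (+3) — repeating every 3. A repeating key of period 3 is used — shifts +1, +2, +3 over and over.
Decoding teufy: t−1=s, e−2=c, u−3=r, f−1=e, y−2=w.

screw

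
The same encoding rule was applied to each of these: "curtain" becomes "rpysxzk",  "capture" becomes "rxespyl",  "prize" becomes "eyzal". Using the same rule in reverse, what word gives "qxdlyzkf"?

c(2)→r(17) and u(20)→p(15) fit y≡23x+23 (mod 26); the inverse of 23 mod 26 is 17. Each letter's alphabet position (a=0..z=25) is mapped through 23·x+23 mod 26 — an affine cipher.
Reversing it on qxdlyzkf: q(16)→17·(16−23)≡11=l; x(23)→17·(23−23)≡0=a; d(3)→17·(3−23)≡24=y; l(11)→17·(11−23)≡4=e; y(24)→17·(24−23)≡17=r; z(25)→17·(25−23)≡8=i; k(10)→17·(10−23)≡13=n; f(5)→17·(5−23)≡6=g (all mod 26).

layering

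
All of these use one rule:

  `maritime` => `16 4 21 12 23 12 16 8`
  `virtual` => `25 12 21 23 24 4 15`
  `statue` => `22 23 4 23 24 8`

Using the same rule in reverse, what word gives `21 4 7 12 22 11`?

m is letter #13 and maps to 16: an offset of 3. Letters become their 1-based position plus 3 (so a→4, b→5, …).
Reversing it on 21 4 7 12 22 11: 21→(21−3)÷1=18=r, 4→(4−3)÷1=1=a, 7→(7−3)÷1=4=d, 12→(12−3)÷1=9=i, 22→(22−3)÷1=19=s, 11→(11−3)÷1=8=h.

radish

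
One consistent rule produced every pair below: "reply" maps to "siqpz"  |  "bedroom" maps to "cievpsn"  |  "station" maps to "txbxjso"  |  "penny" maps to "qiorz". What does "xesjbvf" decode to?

Shifts by position in reply: pos 0: r→s (+1), pos 1: e→i (+4), pos 2: p→q (+1), pos 3: l→p (+4) — repeating every 2. The shifts repeat in a cycle of length 2: positions 0,1,… shift by +1, +4, then the pattern repeats.
Reversing it on xesjbvf: x−1=w, e−4=a, s−1=r, j−4=f, b−1=a, v−4=r, f−1=e.

warfare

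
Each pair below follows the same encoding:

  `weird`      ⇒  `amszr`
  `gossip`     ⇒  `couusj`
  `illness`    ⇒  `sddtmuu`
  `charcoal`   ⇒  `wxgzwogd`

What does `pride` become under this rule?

jzsrm

w(22)→a(0) and e(4)→m(12) fit y≡21x+6 (mod 26); the inverse of 21 mod 26 is 5. Each letter's alphabet position (a=0..z=25) is mapped through 21·x+6 mod 26 — an affine cipher.
Applying it to pride: p(15)→21·15+6≡9=j; r(17)→21·17+6≡25=z; i(8)→21·8+6≡18=s; d(3)→21·3+6≡17=r; e(4)→21·4+6≡12=m (all mod 26).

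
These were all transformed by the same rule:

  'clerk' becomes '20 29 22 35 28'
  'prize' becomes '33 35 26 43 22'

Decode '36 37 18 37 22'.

state

The number is (letter's place in the alphabet, a=1) + 17.
Undoing it on 36 37 18 37 22: 36→(36−17)÷1=19=s, 37→(37−17)÷1=20=t, 18→(18−17)÷1=1=a, 37→(37−17)÷1=20=t, 22→(22−17)÷1=5=e.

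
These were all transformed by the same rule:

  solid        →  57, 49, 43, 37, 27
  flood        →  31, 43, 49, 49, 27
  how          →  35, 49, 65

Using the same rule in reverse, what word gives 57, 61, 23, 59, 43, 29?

s(#19)→57 and o(#15)→49: differences scale by 2, so n = 2·pos + 19. The formula is n = 2×(alphabet index, a=1) + 19.
Reversing it on 57, 61, 23, 59, 43, 29: 57→(57−19)÷2=19=s, 61→(61−19)÷2=21=u, 23→(23−19)÷2=2=b, 59→(59−19)÷2=20=t, 43→(43−19)÷2=12=l, 29→(29−19)÷2=5=e.

subtle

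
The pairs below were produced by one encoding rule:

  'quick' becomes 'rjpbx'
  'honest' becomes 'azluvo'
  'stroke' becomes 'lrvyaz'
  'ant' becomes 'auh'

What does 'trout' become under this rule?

abvya

Read the word backwards and shift each letter +7.
On trout: reverse → tuort; then shift: t+7=a, u+7=b, o+7=v, r+7=y, t+7=a.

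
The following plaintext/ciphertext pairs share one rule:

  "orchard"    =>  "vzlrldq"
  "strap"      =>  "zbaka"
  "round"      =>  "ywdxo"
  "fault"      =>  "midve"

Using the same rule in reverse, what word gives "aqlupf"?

Letter i (0-indexed) is shifted by i+7, so successive shifts are 7, 8, 9, ….
Decoding aqlupf: a−7=t, q−8=i, l−9=c, u−10=k, p−11=e, f−12=t.

ticket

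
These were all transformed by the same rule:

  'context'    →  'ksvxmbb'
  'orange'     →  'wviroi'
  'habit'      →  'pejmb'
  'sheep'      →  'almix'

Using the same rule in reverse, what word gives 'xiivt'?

pearl

A repeating key of period 2 is used — shifts +8, +4 over and over.
Decoding xiivt: x−8=p, i−4=e, i−8=a, v−4=r, t−8=l.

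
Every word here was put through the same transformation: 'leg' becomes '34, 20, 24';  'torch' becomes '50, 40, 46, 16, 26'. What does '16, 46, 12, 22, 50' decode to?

craft

l(#12)→34 and e(#5)→20: differences scale by 2, so n = 2·pos + 10. Each letter becomes 2×(its alphabet position, a=1..z=26) + 10.
Reversing it on 16, 46, 12, 22, 50: 16→(16−10)÷2=3=c, 46→(46−10)÷2=18=r, 12→(12−10)÷2=1=a, 22→(22−10)÷2=6=f, 50→(50−10)÷2=20=t.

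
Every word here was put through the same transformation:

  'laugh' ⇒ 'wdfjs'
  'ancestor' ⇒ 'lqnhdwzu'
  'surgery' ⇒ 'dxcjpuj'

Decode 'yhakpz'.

nephew

Shifts by position in laugh: pos 0: l→w (+11), pos 1: a→d (+3), pos 2: u→f (+11), pos 3: g→j (+3) — repeating every 2. A repeating key of period 2 is used — shifts +11, +3 over and over.
Reversing it on yhakpz: y−11=n, h−3=e, a−11=p, k−3=h, p−11=e, z−3=w.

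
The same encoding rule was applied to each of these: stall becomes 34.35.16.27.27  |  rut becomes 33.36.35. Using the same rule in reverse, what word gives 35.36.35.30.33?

tutor

Letters become their 1-based position plus 15 (so a→16, b→17, …).
Decoding 35.36.35.30.33: 35→(35−15)÷1=20=t, 36→(36−15)÷1=21=u, 35→(35−15)÷1=20=t, 30→(30−15)÷1=15=o, 33→(33−15)÷1=18=r.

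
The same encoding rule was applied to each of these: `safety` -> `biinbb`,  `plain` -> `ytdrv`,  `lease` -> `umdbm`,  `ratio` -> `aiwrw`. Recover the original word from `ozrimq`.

The shifts repeat in a cycle of length 3: positions 0,1,… shift by +9, +8, +3, then the pattern repeats.
Reversing it on ozrimq: o−9=f, z−8=r, r−3=o, i−9=z, m−8=e, q−3=n.

frozen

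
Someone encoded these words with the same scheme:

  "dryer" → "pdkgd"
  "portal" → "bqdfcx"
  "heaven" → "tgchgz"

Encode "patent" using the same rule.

bcfgzf

The shift depends on letter class: consonant d→p is +12, but vowel e→g is +2. The rule splits by letter class: vowels +2, consonants +12.
On patent: p(cons)+12=b, a(vowel)+2=c, t(cons)+12=f, e(vowel)+2=g, n(cons)+12=z, t(cons)+12=f.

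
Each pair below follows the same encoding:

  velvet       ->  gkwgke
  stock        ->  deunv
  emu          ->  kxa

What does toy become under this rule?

The shift depends on letter class: consonant v→g is +11, but vowel e→k is +6. The rule splits by letter class: vowels +6, consonants +11.
Applying it to toy: t(cons)+11=e, o(vowel)+6=u, y(cons)+11=j.

euj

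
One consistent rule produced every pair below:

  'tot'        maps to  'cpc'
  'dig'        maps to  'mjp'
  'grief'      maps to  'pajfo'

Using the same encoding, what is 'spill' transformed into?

byjuu

The shift depends on letter class: consonant t→c is +9, but vowel o→p is +1. Two shifts are in play — +1 for a/e/i/o/u, +9 for every other letter.
On spill: s(cons)+9=b, p(cons)+9=y, i(vowel)+1=j, l(cons)+9=u, l(cons)+9=u.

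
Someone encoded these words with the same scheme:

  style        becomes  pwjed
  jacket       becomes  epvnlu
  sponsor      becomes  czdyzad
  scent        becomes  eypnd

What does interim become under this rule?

The word is reversed, then every letter is shifted forward by 11.
On interim: reverse → miretni; then shift: m+11=x, i+11=t, r+11=c, e+11=p, t+11=e, n+11=y, i+11=t.

xtcpeyt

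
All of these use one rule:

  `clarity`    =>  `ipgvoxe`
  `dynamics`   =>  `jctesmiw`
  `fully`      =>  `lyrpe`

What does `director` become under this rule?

jmxiixuv

Shifts by position in clarity: pos 0: c→i (+6), pos 1: l→p (+4), pos 2: a→g (+6), pos 3: r→v (+4) — repeating every 2. A repeating key of period 2 is used — shifts +6, +4 over and over.
On director: d+6=j, i+4=m, r+6=x, e+4=i, c+6=i, t+4=x, o+6=u, r+4=v.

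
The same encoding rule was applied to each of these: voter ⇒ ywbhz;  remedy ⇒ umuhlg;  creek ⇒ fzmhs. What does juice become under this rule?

Shifts by position in voter: pos 0: v→y (+3), pos 1: o→w (+8), pos 2: t→b (+8), pos 3: e→h (+3), pos 4: r→z (+8) — repeating every 3. A repeating key of period 3 is used — shifts +3, +8, +8 over and over.
On juice: j+3=m, u+8=c, i+8=q, c+3=f, e+8=m.

mcqfm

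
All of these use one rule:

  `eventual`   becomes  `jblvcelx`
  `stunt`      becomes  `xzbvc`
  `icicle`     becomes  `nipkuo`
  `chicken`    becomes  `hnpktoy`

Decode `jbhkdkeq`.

evacuate

The shift increases by 1 at each position, starting from +5: 5, 6, 7, ….
Decoding jbhkdkeq: j−5=e, b−6=v, h−7=a, k−8=c, d−9=u, k−10=a, e−11=t, q−12=e.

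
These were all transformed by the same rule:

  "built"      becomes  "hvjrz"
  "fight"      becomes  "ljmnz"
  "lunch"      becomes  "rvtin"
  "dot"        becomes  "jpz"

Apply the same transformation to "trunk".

zxvtq

The shift depends on letter class: consonant b→h is +6, but vowel u→v is +1. Vowels shift forward by 1 and consonants shift forward by 6.
For trunk: t(cons)+6=z, r(cons)+6=x, u(vowel)+1=v, n(cons)+6=t, k(cons)+6=q.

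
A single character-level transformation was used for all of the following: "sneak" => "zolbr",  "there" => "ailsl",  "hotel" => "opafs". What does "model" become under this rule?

tpkfs

Shifts by position in sneak: pos 0: s→z (+7), pos 1: n→o (+1), pos 2: e→l (+7), pos 3: a→b (+1) — repeating every 2. The shifts repeat in a cycle of length 2: positions 0,1,… shift by +7, +1, then the pattern repeats.
For model: m+7=t, o+1=p, d+7=k, e+1=f, l+7=s.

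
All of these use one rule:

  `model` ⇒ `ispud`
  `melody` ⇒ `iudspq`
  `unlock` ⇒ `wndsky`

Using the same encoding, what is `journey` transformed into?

tswhnuq

Each letter's alphabet position (a=0..z=25) is mapped through 5·x+0 mod 26 — an affine cipher.
For journey: j(9)→5·9+0≡19=t; o(14)→5·14+0≡18=s; u(20)→5·20+0≡22=w; r(17)→5·17+0≡7=h; n(13)→5·13+0≡13=n; e(4)→5·4+0≡20=u; y(24)→5·24+0≡16=q (all mod 26).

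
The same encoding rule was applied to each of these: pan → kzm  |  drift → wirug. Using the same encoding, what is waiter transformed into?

This is the alphabet-reversal cipher (Atbash): a becomes z, b becomes y, etc.
For waiter: w↔d, a↔z, i↔r, t↔g, e↔v, r↔i.

dzrgvi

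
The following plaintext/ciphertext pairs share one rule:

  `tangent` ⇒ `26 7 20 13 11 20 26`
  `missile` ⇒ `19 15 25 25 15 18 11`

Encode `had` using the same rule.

14 7 10

t is letter #20 and maps to 26: an offset of 6. Each letter is replaced by its alphabet position (a=1..z=26) + 6.
On had: h=8→14, a=1→7, d=4→10.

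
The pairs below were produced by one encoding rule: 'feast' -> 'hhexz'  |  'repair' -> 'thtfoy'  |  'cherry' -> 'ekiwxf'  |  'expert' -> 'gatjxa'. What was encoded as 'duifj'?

In feast: f→h is +2, e→h is +3, a→e is +4, s→x is +5 — the shift increases by 1 each position. Each letter shifts forward by (position + 2), i.e. 2, 3, 4, … — the shift grows by one for each successive letter.
Reversing it on duifj: d−2=b, u−3=r, i−4=e, f−5=a, j−6=d.

bread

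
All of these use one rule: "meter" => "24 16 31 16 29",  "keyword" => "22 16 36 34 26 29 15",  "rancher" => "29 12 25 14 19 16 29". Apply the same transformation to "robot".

m is letter #13 and maps to 24: an offset of 11. Each letter is replaced by its alphabet position (a=1..z=26) + 11.
On robot: r=18→29, o=15→26, b=2→13, o=15→26, t=20→31.

29 26 13 26 31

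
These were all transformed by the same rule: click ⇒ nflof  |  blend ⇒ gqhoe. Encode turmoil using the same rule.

The output letters match the input read backwards, each shifted +3: click reversed is kcilc. Read the word backwards and shift each letter +3.
For turmoil: reverse → liomrut; then shift: l+3=o, i+3=l, o+3=r, m+3=p, r+3=u, u+3=x, t+3=w.

olrpuxw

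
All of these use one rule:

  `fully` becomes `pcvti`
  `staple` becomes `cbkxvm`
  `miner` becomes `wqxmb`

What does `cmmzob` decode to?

secret

Shifts by position in fully: pos 0: f→p (+10), pos 1: u→c (+8), pos 2: l→v (+10), pos 3: l→t (+8) — repeating every 2. A repeating key of period 2 is used — shifts +10, +8 over and over.
Undoing it on cmmzob: c−10=s, m−8=e, m−10=c, z−8=r, o−10=e, b−8=t.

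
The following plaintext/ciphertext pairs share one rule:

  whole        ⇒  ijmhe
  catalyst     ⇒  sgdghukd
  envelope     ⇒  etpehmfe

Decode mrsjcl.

w(22)→i(8) and h(7)→j(9) fit y≡19x+6 (mod 26); the inverse of 19 mod 26 is 11. This is an affine cipher: with a=0,…,z=25, each position x becomes (19x+6) mod 26.
Reversing it on mrsjcl: m(12)→11·(12−6)≡14=o; r(17)→11·(17−6)≡17=r; s(18)→11·(18−6)≡2=c; j(9)→11·(9−6)≡7=h; c(2)→11·(2−6)≡8=i; l(11)→11·(11−6)≡3=d (all mod 26).

orchid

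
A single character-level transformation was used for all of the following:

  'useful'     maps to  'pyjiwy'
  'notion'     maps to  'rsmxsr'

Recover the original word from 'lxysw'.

south

The output letters match the input read backwards, each shifted +4: useful reversed is lufesu. Two steps: reverse the string, then apply a Caesar shift of +4.
Decoding lxysw: shift back: l−4=h, x−4=t, y−4=u, s−4=o, w−4=s → htuos; then reverse → south.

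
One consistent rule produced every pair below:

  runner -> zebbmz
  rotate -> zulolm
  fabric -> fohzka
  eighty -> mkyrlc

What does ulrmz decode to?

other

r(17)→z(25) and u(20)→e(4) fit y≡19x+14 (mod 26); the inverse of 19 mod 26 is 11. Treating letters as 0–25, the rule is x ↦ 19x + 14 (mod 26).
Reversing it on ulrmz: u(20)→11·(20−14)≡14=o; l(11)→11·(11−14)≡19=t; r(17)→11·(17−14)≡7=h; m(12)→11·(12−14)≡4=e; z(25)→11·(25−14)≡17=r (all mod 26).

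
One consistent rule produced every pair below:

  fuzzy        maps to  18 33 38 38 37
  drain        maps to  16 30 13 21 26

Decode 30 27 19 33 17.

Each letter is replaced by its alphabet position (a=1..z=26) + 12.
Undoing it on 30 27 19 33 17: 30→(30−12)÷1=18=r, 27→(27−12)÷1=15=o, 19→(19−12)÷1=7=g, 33→(33−12)÷1=21=u, 17→(17−12)÷1=5=e.

rogue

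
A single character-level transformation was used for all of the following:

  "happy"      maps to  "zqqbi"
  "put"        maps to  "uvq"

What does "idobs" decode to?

The output letters match the input read backwards, each shifted +1: happy reversed is yppah. Read the word backwards and shift each letter +1.
Reversing it on idobs: shift back: i−1=h, d−1=c, o−1=n, b−1=a, s−1=r → hcnar; then reverse → ranch.

ranch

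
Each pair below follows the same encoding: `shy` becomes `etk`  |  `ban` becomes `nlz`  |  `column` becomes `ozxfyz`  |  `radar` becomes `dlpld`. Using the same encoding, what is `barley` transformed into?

The shift depends on letter class: consonant s→e is +12, but vowel a→l is +11. Vowels shift forward by 11 and consonants shift forward by 12.
On barley: b(cons)+12=n, a(vowel)+11=l, r(cons)+12=d, l(cons)+12=x, e(vowel)+11=p, y(cons)+12=k.

nldxpk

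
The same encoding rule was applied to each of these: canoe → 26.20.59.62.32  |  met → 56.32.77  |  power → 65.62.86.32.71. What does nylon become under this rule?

c(#3)→26 and a(#1)→20: differences scale by 3, so n = 3·pos + 17. Each letter becomes 3×(its alphabet position, a=1..z=26) + 17.
On nylon: n=14→59, y=25→92, l=12→53, o=15→62, n=14→59.

59.92.53.62.59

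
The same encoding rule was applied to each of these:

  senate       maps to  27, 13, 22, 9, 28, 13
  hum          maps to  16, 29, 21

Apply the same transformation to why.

31, 16, 33

Letters become their 1-based position plus 8 (so a→9, b→10, …).
Applying it to why: w=23→31, h=8→16, y=25→33.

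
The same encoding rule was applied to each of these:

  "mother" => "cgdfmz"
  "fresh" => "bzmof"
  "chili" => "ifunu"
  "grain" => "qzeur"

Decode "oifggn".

m(12)→c(2) and o(14)→g(6) fit y≡15x+4 (mod 26); the inverse of 15 mod 26 is 7. This is an affine cipher: with a=0,…,z=25, each position x becomes (15x+4) mod 26.
Decoding oifggn: o(14)→7·(14−4)≡18=s; i(8)→7·(8−4)≡2=c; f(5)→7·(5−4)≡7=h; g(6)→7·(6−4)≡14=o; g(6)→7·(6−4)≡14=o; n(13)→7·(13−4)≡11=l (all mod 26).

school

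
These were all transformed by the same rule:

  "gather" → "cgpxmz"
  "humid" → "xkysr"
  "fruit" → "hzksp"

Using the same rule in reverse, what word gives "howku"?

g(6)→c(2) and a(0)→g(6) fit y≡21x+6 (mod 26); the inverse of 21 mod 26 is 5. Treating letters as 0–25, the rule is x ↦ 21x + 6 (mod 26).
Reversing it on howku: h(7)→5·(7−6)≡5=f; o(14)→5·(14−6)≡14=o; w(22)→5·(22−6)≡2=c; k(10)→5·(10−6)≡20=u; u(20)→5·(20−6)≡18=s (all mod 26).

focus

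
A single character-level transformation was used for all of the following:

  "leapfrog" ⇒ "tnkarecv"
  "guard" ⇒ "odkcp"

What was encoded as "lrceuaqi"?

distinct

In leapfrog: l→t is +8, e→n is +9, a→k is +10, p→a is +11 — the shift increases by 1 each position. The shift increases by 1 at each position, starting from +8: 8, 9, 10, ….
Undoing it on lrceuaqi: l−8=d, r−9=i, c−10=s, e−11=t, u−12=i, a−13=n, q−14=c, i−15=t.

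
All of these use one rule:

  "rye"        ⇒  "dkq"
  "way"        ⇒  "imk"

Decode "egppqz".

sudden

Compare letters: r→d is +12, y→k is +12, e→q is +12 — a constant shift. This is a Caesar cipher with shift 12.
Reversing it on egppqz: e−12=s, g−12=u, p−12=d, p−12=d, q−12=e, z−12=n.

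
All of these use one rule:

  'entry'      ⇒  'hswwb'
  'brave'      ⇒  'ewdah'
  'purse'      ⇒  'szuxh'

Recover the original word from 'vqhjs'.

sleep

It's a Vigenère-style cipher with numeric key [3,5]: position i shifts by key[i mod 2].
Undoing it on vqhjs: v−3=s, q−5=l, h−3=e, j−5=e, s−3=p.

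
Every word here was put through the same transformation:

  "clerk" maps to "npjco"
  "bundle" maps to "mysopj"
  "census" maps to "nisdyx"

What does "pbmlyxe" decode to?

exhaust

The shifts repeat in a cycle of length 3: positions 0,1,… shift by +11, +4, +5, then the pattern repeats.
Decoding pbmlyxe: p−11=e, b−4=x, m−5=h, l−11=a, y−4=u, x−5=s, e−11=t.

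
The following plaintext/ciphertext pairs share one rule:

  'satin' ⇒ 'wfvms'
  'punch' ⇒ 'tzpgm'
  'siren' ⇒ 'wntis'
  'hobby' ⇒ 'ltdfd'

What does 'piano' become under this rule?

tncrt

A repeating key of period 3 is used — shifts +4, +5, +2 over and over.
Applying it to piano: p+4=t, i+5=n, a+2=c, n+4=r, o+5=t.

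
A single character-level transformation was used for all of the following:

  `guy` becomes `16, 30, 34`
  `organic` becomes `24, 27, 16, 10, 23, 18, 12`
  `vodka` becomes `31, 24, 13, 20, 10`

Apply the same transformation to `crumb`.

12, 27, 30, 22, 11

g is letter #7 and maps to 16: an offset of 9. Each letter is replaced by its alphabet position (a=1..z=26) + 9.
Applying it to crumb: c=3→12, r=18→27, u=21→30, m=13→22, b=2→11.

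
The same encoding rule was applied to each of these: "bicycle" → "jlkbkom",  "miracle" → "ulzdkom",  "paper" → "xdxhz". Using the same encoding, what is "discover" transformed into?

Shifts by position in bicycle: pos 0: b→j (+8), pos 1: i→l (+3), pos 2: c→k (+8), pos 3: y→b (+3) — repeating every 2. A repeating key of period 2 is used — shifts +8, +3 over and over.
For discover: d+8=l, i+3=l, s+8=a, c+3=f, o+8=w, v+3=y, e+8=m, r+3=u.

llafwymu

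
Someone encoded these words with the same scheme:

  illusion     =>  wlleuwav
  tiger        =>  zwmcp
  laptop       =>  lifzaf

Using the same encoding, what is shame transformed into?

uriqc

i(8)→w(22) and l(11)→l(11) fit y≡5x+8 (mod 26); the inverse of 5 mod 26 is 21. This is an affine cipher: with a=0,…,z=25, each position x becomes (5x+8) mod 26.
On shame: s(18)→5·18+8≡20=u; h(7)→5·7+8≡17=r; a(0)→5·0+8≡8=i; m(12)→5·12+8≡16=q; e(4)→5·4+8≡2=c (all mod 26).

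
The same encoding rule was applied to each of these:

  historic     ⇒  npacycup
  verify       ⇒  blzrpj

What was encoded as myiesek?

gravity

In historic: h→n is +6, i→p is +7, s→a is +8, t→c is +9 — the shift increases by 1 each position. Each letter shifts forward by (position + 6), i.e. 6, 7, 8, … — the shift grows by one for each successive letter.
Undoing it on myiesek: m−6=g, y−7=r, i−8=a, e−9=v, s−10=i, e−11=t, k−12=y.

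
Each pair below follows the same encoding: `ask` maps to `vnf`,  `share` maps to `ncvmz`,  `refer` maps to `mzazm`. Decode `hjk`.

mop

Compare letters: a→v is +21, s→n is +21, k→f is +21 — a constant shift. This is a Caesar cipher with shift 21.
Undoing it on hjk: h−21=m, j−21=o, k−21=p.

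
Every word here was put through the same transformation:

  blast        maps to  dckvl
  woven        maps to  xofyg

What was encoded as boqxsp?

finger

The output letters match the input read backwards, each shifted +10: blast reversed is tsalb. Read the word backwards and shift each letter +10.
Reversing it on boqxsp: shift back: b−10=r, o−10=e, q−10=g, x−10=n, s−10=i, p−10=f → regnif; then reverse → finger.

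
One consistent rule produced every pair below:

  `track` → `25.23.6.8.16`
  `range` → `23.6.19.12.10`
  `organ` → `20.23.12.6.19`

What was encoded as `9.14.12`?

dig

Letters become their 1-based position plus 5 (so a→6, b→7, …).
Undoing it on 9.14.12: 9→(9−5)÷1=4=d, 14→(14−5)÷1=9=i, 12→(12−5)÷1=7=g.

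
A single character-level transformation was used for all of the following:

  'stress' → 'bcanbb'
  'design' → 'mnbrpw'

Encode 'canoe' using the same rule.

It's a constant shift of +9 (ROT9).
Applying it to canoe: c+9=l, a+9=j, n+9=w, o+9=x, e+9=n.

ljwxn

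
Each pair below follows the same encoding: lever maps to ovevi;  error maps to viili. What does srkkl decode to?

hippo

Each pair mirrors across the alphabet (l↔o, e↔v, v↔e): positions sum to 25. Letters are reflected about the middle of the alphabet (position → 25−position): Atbash.
Undoing it on srkkl: s↔h, r↔i, k↔p, k↔p, l↔o.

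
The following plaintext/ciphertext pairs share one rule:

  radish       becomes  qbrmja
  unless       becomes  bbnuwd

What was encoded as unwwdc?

The output letters match the input read backwards, each shifted +9: radish reversed is hsidar. Read the word backwards and shift each letter +9.
Reversing it on unwwdc: shift back: u−9=l, n−9=e, w−9=n, w−9=n, d−9=u, c−9=t → lennut; then reverse → tunnel.

tunnel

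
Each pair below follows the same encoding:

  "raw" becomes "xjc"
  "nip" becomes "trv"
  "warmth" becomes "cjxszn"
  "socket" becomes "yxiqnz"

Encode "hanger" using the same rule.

njtmnx

The shift depends on letter class: consonant r→x is +6, but vowel a→j is +9. The rule splits by letter class: vowels +9, consonants +6.
Applying it to hanger: h(cons)+6=n, a(vowel)+9=j, n(cons)+6=t, g(cons)+6=m, e(vowel)+9=n, r(cons)+6=x.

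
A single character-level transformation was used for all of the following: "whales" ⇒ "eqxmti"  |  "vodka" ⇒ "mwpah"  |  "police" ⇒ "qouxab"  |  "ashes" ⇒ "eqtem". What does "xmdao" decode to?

coral

The word is reversed, then every letter is shifted forward by 12.
Reversing it on xmdao: shift back: x−12=l, m−12=a, d−12=r, a−12=o, o−12=c → laroc; then reverse → coral.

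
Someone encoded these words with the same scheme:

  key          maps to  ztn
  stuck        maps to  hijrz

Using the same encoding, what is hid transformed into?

Compare letters: k→z is +15, e→t is +15, y→n is +15 — a constant shift. Each letter is shifted forward by 15 in the alphabet (a Caesar shift of +15).
Applying it to hid: h+15=w, i+15=x, d+15=s.

wxs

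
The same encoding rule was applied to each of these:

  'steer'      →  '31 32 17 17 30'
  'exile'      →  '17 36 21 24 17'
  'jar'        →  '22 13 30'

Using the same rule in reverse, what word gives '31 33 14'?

s is letter #19 and maps to 31: an offset of 12. The number is (letter's place in the alphabet, a=1) + 12.
Decoding 31 33 14: 31→(31−12)÷1=19=s, 33→(33−12)÷1=21=u, 14→(14−12)÷1=2=b.

sub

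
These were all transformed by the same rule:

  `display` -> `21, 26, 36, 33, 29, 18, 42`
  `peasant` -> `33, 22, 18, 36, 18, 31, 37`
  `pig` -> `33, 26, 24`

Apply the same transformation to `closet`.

20, 29, 32, 36, 22, 37

d is letter #4 and maps to 21: an offset of 17. Each letter is replaced by its alphabet position (a=1..z=26) + 17.
On closet: c=3→20, l=12→29, o=15→32, s=19→36, e=5→22, t=20→37.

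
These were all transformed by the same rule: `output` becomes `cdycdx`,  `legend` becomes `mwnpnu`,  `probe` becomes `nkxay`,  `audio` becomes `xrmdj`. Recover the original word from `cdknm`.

The output letters match the input read backwards, each shifted +9: output reversed is tuptuo. Read the word backwards and shift each letter +9.
Undoing it on cdknm: shift back: c−9=t, d−9=u, k−9=b, n−9=e, m−9=d → tubed; then reverse → debut.

debut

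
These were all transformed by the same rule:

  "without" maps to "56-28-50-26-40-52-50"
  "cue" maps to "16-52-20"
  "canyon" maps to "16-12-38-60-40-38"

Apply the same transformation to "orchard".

40-46-16-26-12-46-18

w(#23)→56 and i(#9)→28: differences scale by 2, so n = 2·pos + 10. The formula is n = 2×(alphabet index, a=1) + 10.
For orchard: o=15→40, r=18→46, c=3→16, h=8→26, a=1→12, r=18→46, d=4→18.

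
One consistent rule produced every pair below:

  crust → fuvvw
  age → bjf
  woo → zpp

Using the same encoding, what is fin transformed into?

The shift depends on letter class: consonant c→f is +3, but vowel u→v is +1. The rule splits by letter class: vowels +1, consonants +3.
On fin: f(cons)+3=i, i(vowel)+1=j, n(cons)+3=q.

ijq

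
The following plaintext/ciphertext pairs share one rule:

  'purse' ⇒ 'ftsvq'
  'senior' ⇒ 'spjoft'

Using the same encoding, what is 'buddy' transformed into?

zeevc

The output letters match the input read backwards, each shifted +1: purse reversed is esrup. Read the word backwards and shift each letter +1.
For buddy: reverse → yddub; then shift: y+1=z, d+1=e, d+1=e, u+1=v, b+1=c.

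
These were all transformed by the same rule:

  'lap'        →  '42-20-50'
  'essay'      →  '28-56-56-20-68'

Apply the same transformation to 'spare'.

56-50-20-54-28

l(#12)→42 and a(#1)→20: differences scale by 2, so n = 2·pos + 18. With a=1..z=26, the number is 2·pos + 18.
Applying it to spare: s=19→56, p=16→50, a=1→20, r=18→54, e=5→28.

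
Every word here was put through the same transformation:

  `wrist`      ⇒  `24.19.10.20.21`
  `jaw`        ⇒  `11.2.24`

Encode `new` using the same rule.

The number is (letter's place in the alphabet, a=1) + 1.
On new: n=14→15, e=5→6, w=23→24.

15.6.24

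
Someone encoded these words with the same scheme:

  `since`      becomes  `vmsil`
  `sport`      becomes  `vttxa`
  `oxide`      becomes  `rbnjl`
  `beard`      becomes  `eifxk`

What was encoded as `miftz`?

jeans

In since: s→v is +3, i→m is +4, n→s is +5, c→i is +6 — the shift increases by 1 each position. Letter i (0-indexed) is shifted by i+3, so successive shifts are 3, 4, 5, ….
Undoing it on miftz: m−3=j, i−4=e, f−5=a, t−6=n, z−7=s.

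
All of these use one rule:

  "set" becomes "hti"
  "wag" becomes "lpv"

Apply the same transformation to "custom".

rjhidb

It's a constant shift of +15 (ROT15).
On custom: c+15=r, u+15=j, s+15=h, t+15=i, o+15=d, m+15=b.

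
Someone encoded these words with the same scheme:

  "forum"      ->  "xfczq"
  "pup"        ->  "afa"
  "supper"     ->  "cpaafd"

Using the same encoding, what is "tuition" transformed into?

yztetfe

The output letters match the input read backwards, each shifted +11: forum reversed is murof. Read the word backwards and shift each letter +11.
On tuition: reverse → noitiut; then shift: n+11=y, o+11=z, i+11=t, t+11=e, i+11=t, u+11=f, t+11=e.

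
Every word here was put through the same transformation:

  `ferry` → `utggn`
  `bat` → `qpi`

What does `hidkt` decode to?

stove

Compare letters: f→u is +15, e→t is +15, r→g is +15 — a constant shift. Each letter is shifted forward by 15 in the alphabet (a Caesar shift of +15).
Reversing it on hidkt: h−15=s, i−15=t, d−15=o, k−15=v, t−15=e.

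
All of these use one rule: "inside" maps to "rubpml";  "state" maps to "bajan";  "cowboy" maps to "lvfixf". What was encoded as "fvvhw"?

woman

Shifts by position in inside: pos 0: i→r (+9), pos 1: n→u (+7), pos 2: s→b (+9), pos 3: i→p (+7) — repeating every 2. It's a Vigenère-style cipher with numeric key [9,7]: position i shifts by key[i mod 2].
Decoding fvvhw: f−9=w, v−7=o, v−9=m, h−7=a, w−9=n.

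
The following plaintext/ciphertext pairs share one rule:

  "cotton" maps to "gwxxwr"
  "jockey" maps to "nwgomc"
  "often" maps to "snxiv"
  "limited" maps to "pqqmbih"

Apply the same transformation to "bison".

fqwsv

A repeating key of period 3 is used — shifts +4, +8, +4 over and over.
Applying it to bison: b+4=f, i+8=q, s+4=w, o+4=s, n+8=v.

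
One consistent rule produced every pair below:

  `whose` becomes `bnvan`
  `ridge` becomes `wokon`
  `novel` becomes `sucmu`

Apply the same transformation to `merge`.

In whose: w→b is +5, h→n is +6, o→v is +7, s→a is +8 — the shift increases by 1 each position. Letter i (0-indexed) is shifted by i+5, so successive shifts are 5, 6, 7, ….
Applying it to merge: m+5=r, e+6=k, r+7=y, g+8=o, e+9=n.

rkyon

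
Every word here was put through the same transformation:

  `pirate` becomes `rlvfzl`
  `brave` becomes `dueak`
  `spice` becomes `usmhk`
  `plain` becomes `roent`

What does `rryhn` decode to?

pouch

The shift increases by 1 at each position, starting from +2: 2, 3, 4, ….
Undoing it on rryhn: r−2=p, r−3=o, y−4=u, h−5=c, n−6=h.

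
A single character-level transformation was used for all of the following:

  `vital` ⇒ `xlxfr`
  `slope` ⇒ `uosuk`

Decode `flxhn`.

ditch

In vital: v→x is +2, i→l is +3, t→x is +4, a→f is +5 — the shift increases by 1 each position. Each letter shifts forward by (position + 2), i.e. 2, 3, 4, … — the shift grows by one for each successive letter.
Undoing it on flxhn: f−2=d, l−3=i, x−4=t, h−5=c, n−6=h.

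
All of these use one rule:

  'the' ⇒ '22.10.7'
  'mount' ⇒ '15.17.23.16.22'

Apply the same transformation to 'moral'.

t is letter #20 and maps to 22: an offset of 2. The number is (letter's place in the alphabet, a=1) + 2.
Applying it to moral: m=13→15, o=15→17, r=18→20, a=1→3, l=12→14.

15.17.20.3.14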